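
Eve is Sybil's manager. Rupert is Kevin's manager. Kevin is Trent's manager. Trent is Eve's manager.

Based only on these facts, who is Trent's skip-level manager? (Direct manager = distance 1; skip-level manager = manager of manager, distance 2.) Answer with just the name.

Reconstructing the manager chain from the given facts:
  Rupert -> Kevin -> Trent -> Eve -> Sybil
(each arrow means 'manager of the next')
Positions in the chain (0 = top):
  position of Rupert: 0
  position of Kevin: 1
  position of Trent: 2
  position of Eve: 3
  position of Sybil: 4

Trent is at position 2; the skip-level manager is 2 steps up the chain, i.e. position 0: Rupert.

Answer: Rupert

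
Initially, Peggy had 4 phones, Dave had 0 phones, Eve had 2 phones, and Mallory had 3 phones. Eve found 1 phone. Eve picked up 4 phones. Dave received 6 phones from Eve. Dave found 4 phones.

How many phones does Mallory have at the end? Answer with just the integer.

Tracking counts step by step:
Start: Peggy=4, Dave=0, Eve=2, Mallory=3
Event 1 (Eve +1): Eve: 2 -> 3. State: Peggy=4, Dave=0, Eve=3, Mallory=3
Event 2 (Eve +4): Eve: 3 -> 7. State: Peggy=4, Dave=0, Eve=7, Mallory=3
Event 3 (Eve -> Dave, 6): Eve: 7 -> 1, Dave: 0 -> 6. State: Peggy=4, Dave=6, Eve=1, Mallory=3
Event 4 (Dave +4): Dave: 6 -> 10. State: Peggy=4, Dave=10, Eve=1, Mallory=3

Mallory's final count: 3

Answer: 3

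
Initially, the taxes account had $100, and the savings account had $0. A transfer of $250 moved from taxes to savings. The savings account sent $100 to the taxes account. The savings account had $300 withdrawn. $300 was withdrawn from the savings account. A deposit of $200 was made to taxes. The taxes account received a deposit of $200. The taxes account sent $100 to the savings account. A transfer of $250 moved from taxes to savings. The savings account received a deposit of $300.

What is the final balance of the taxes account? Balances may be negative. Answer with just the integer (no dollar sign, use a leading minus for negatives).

Tracking account balances step by step:
Start: taxes=100, savings=0
Event 1 (transfer 250 taxes -> savings): taxes: 100 - 250 = -150, savings: 0 + 250 = 250. Balances: taxes=-150, savings=250
Event 2 (transfer 100 savings -> taxes): savings: 250 - 100 = 150, taxes: -150 + 100 = -50. Balances: taxes=-50, savings=150
Event 3 (withdraw 300 from savings): savings: 150 - 300 = -150. Balances: taxes=-50, savings=-150
Event 4 (withdraw 300 from savings): savings: -150 - 300 = -450. Balances: taxes=-50, savings=-450
Event 5 (deposit 200 to taxes): taxes: -50 + 200 = 150. Balances: taxes=150, savings=-450
Event 6 (deposit 200 to taxes): taxes: 150 + 200 = 350. Balances: taxes=350, savings=-450
Event 7 (transfer 100 taxes -> savings): taxes: 350 - 100 = 250, savings: -450 + 100 = -350. Balances: taxes=250, savings=-350
Event 8 (transfer 250 taxes -> savings): taxes: 250 - 250 = 0, savings: -350 + 250 = -100. Balances: taxes=0, savings=-100
Event 9 (deposit 300 to savings): savings: -100 + 300 = 200. Balances: taxes=0, savings=200

Final balance of taxes: 0

Answer: 0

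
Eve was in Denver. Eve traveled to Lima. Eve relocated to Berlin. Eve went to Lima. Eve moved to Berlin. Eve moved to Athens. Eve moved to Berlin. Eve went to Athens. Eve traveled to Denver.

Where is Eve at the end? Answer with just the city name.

Answer: Denver

Derivation:
Tracking Eve's location:
Start: Eve is in Denver.
After move 1: Denver -> Lima. Eve is in Lima.
After move 2: Lima -> Berlin. Eve is in Berlin.
After move 3: Berlin -> Lima. Eve is in Lima.
After move 4: Lima -> Berlin. Eve is in Berlin.
After move 5: Berlin -> Athens. Eve is in Athens.
After move 6: Athens -> Berlin. Eve is in Berlin.
After move 7: Berlin -> Athens. Eve is in Athens.
After move 8: Athens -> Denver. Eve is in Denver.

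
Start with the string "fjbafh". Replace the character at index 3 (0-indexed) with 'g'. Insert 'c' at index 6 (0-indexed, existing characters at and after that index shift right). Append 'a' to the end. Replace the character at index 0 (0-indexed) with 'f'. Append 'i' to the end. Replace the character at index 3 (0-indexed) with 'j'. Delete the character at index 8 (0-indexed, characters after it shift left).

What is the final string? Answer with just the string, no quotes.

Answer: fjbjfhca

Derivation:
Applying each edit step by step:
Start: "fjbafh"
Op 1 (replace idx 3: 'a' -> 'g'): "fjbafh" -> "fjbgfh"
Op 2 (insert 'c' at idx 6): "fjbgfh" -> "fjbgfhc"
Op 3 (append 'a'): "fjbgfhc" -> "fjbgfhca"
Op 4 (replace idx 0: 'f' -> 'f'): "fjbgfhca" -> "fjbgfhca"
Op 5 (append 'i'): "fjbgfhca" -> "fjbgfhcai"
Op 6 (replace idx 3: 'g' -> 'j'): "fjbgfhcai" -> "fjbjfhcai"
Op 7 (delete idx 8 = 'i'): "fjbjfhcai" -> "fjbjfhca"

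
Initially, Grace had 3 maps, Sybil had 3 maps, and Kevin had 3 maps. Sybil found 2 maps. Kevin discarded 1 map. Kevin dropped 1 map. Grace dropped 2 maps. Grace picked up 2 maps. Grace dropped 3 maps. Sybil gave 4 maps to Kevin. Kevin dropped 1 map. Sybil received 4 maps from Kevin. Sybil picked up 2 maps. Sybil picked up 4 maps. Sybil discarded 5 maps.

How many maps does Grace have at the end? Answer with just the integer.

Answer: 0

Derivation:
Tracking counts step by step:
Start: Grace=3, Sybil=3, Kevin=3
Event 1 (Sybil +2): Sybil: 3 -> 5. State: Grace=3, Sybil=5, Kevin=3
Event 2 (Kevin -1): Kevin: 3 -> 2. State: Grace=3, Sybil=5, Kevin=2
Event 3 (Kevin -1): Kevin: 2 -> 1. State: Grace=3, Sybil=5, Kevin=1
Event 4 (Grace -2): Grace: 3 -> 1. State: Grace=1, Sybil=5, Kevin=1
Event 5 (Grace +2): Grace: 1 -> 3. State: Grace=3, Sybil=5, Kevin=1
Event 6 (Grace -3): Grace: 3 -> 0. State: Grace=0, Sybil=5, Kevin=1
Event 7 (Sybil -> Kevin, 4): Sybil: 5 -> 1, Kevin: 1 -> 5. State: Grace=0, Sybil=1, Kevin=5
Event 8 (Kevin -1): Kevin: 5 -> 4. State: Grace=0, Sybil=1, Kevin=4
Event 9 (Kevin -> Sybil, 4): Kevin: 4 -> 0, Sybil: 1 -> 5. State: Grace=0, Sybil=5, Kevin=0
Event 10 (Sybil +2): Sybil: 5 -> 7. State: Grace=0, Sybil=7, Kevin=0
Event 11 (Sybil +4): Sybil: 7 -> 11. State: Grace=0, Sybil=11, Kevin=0
Event 12 (Sybil -5): Sybil: 11 -> 6. State: Grace=0, Sybil=6, Kevin=0

Grace's final count: 0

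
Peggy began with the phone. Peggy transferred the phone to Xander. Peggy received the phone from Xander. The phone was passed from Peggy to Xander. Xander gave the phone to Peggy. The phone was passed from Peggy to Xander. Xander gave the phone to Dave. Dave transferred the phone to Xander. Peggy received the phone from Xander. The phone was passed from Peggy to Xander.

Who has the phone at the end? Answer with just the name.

Answer: Xander

Derivation:
Tracking the phone through each event:
Start: Peggy has the phone.
After event 1: Xander has the phone.
After event 2: Peggy has the phone.
After event 3: Xander has the phone.
After event 4: Peggy has the phone.
After event 5: Xander has the phone.
After event 6: Dave has the phone.
After event 7: Xander has the phone.
After event 8: Peggy has the phone.
After event 9: Xander has the phone.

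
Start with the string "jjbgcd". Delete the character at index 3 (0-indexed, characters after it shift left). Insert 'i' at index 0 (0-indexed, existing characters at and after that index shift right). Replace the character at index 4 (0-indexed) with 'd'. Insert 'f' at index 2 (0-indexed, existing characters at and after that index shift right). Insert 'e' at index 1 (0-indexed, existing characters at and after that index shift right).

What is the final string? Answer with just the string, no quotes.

Answer: iejfjbdd

Derivation:
Applying each edit step by step:
Start: "jjbgcd"
Op 1 (delete idx 3 = 'g'): "jjbgcd" -> "jjbcd"
Op 2 (insert 'i' at idx 0): "jjbcd" -> "ijjbcd"
Op 3 (replace idx 4: 'c' -> 'd'): "ijjbcd" -> "ijjbdd"
Op 4 (insert 'f' at idx 2): "ijjbdd" -> "ijfjbdd"
Op 5 (insert 'e' at idx 1): "ijfjbdd" -> "iejfjbdd"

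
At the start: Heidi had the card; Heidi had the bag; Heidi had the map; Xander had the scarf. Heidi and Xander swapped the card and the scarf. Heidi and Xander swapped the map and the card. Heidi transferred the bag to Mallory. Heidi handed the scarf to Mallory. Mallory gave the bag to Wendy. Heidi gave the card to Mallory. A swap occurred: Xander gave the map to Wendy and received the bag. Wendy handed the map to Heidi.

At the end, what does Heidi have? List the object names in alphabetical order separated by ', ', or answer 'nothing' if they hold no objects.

Tracking all object holders:
Start: card:Heidi, bag:Heidi, map:Heidi, scarf:Xander
Event 1 (swap card<->scarf: now card:Xander, scarf:Heidi). State: card:Xander, bag:Heidi, map:Heidi, scarf:Heidi
Event 2 (swap map<->card: now map:Xander, card:Heidi). State: card:Heidi, bag:Heidi, map:Xander, scarf:Heidi
Event 3 (give bag: Heidi -> Mallory). State: card:Heidi, bag:Mallory, map:Xander, scarf:Heidi
Event 4 (give scarf: Heidi -> Mallory). State: card:Heidi, bag:Mallory, map:Xander, scarf:Mallory
Event 5 (give bag: Mallory -> Wendy). State: card:Heidi, bag:Wendy, map:Xander, scarf:Mallory
Event 6 (give card: Heidi -> Mallory). State: card:Mallory, bag:Wendy, map:Xander, scarf:Mallory
Event 7 (swap map<->bag: now map:Wendy, bag:Xander). State: card:Mallory, bag:Xander, map:Wendy, scarf:Mallory
Event 8 (give map: Wendy -> Heidi). State: card:Mallory, bag:Xander, map:Heidi, scarf:Mallory

Final state: card:Mallory, bag:Xander, map:Heidi, scarf:Mallory
Heidi holds: map.

Answer: map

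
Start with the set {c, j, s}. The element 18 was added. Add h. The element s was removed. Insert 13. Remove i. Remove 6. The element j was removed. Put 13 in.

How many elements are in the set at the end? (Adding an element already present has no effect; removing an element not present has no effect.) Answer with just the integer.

Tracking the set through each operation:
Start: {c, j, s}
Event 1 (add 18): added. Set: {18, c, j, s}
Event 2 (add h): added. Set: {18, c, h, j, s}
Event 3 (remove s): removed. Set: {18, c, h, j}
Event 4 (add 13): added. Set: {13, 18, c, h, j}
Event 5 (remove i): not present, no change. Set: {13, 18, c, h, j}
Event 6 (remove 6): not present, no change. Set: {13, 18, c, h, j}
Event 7 (remove j): removed. Set: {13, 18, c, h}
Event 8 (add 13): already present, no change. Set: {13, 18, c, h}

Final set: {13, 18, c, h} (size 4)

Answer: 4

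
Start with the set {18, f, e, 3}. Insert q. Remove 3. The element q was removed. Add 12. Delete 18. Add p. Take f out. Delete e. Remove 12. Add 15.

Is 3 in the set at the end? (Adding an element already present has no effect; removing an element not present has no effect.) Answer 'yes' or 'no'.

Tracking the set through each operation:
Start: {18, 3, e, f}
Event 1 (add q): added. Set: {18, 3, e, f, q}
Event 2 (remove 3): removed. Set: {18, e, f, q}
Event 3 (remove q): removed. Set: {18, e, f}
Event 4 (add 12): added. Set: {12, 18, e, f}
Event 5 (remove 18): removed. Set: {12, e, f}
Event 6 (add p): added. Set: {12, e, f, p}
Event 7 (remove f): removed. Set: {12, e, p}
Event 8 (remove e): removed. Set: {12, p}
Event 9 (remove 12): removed. Set: {p}
Event 10 (add 15): added. Set: {15, p}

Final set: {15, p} (size 2)
3 is NOT in the final set.

Answer: no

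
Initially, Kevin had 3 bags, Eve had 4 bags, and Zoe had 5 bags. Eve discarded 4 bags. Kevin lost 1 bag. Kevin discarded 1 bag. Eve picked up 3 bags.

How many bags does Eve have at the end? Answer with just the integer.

Tracking counts step by step:
Start: Kevin=3, Eve=4, Zoe=5
Event 1 (Eve -4): Eve: 4 -> 0. State: Kevin=3, Eve=0, Zoe=5
Event 2 (Kevin -1): Kevin: 3 -> 2. State: Kevin=2, Eve=0, Zoe=5
Event 3 (Kevin -1): Kevin: 2 -> 1. State: Kevin=1, Eve=0, Zoe=5
Event 4 (Eve +3): Eve: 0 -> 3. State: Kevin=1, Eve=3, Zoe=5

Eve's final count: 3

Answer: 3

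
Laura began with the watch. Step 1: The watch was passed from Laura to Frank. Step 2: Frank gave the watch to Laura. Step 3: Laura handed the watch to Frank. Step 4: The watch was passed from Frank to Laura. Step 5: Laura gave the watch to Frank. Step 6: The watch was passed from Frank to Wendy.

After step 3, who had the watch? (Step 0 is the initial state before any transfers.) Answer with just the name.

Answer: Frank

Derivation:
Tracking the watch holder through step 3:
After step 0 (start): Laura
After step 1: Frank
After step 2: Laura
After step 3: Frank

At step 3, the holder is Frank.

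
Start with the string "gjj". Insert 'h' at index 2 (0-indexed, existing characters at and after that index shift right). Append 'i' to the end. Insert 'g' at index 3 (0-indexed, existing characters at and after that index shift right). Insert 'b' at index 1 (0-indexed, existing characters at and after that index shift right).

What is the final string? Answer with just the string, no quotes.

Applying each edit step by step:
Start: "gjj"
Op 1 (insert 'h' at idx 2): "gjj" -> "gjhj"
Op 2 (append 'i'): "gjhj" -> "gjhji"
Op 3 (insert 'g' at idx 3): "gjhji" -> "gjhgji"
Op 4 (insert 'b' at idx 1): "gjhgji" -> "gbjhgji"

Answer: gbjhgji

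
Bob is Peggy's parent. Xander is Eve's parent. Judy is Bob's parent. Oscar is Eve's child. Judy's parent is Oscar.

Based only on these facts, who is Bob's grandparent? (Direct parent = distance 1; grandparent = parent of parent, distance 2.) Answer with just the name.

Answer: Oscar

Derivation:
Reconstructing the parent chain from the given facts:
  Xander -> Eve -> Oscar -> Judy -> Bob -> Peggy
(each arrow means 'parent of the next')
Positions in the chain (0 = top):
  position of Xander: 0
  position of Eve: 1
  position of Oscar: 2
  position of Judy: 3
  position of Bob: 4
  position of Peggy: 5

Bob is at position 4; the grandparent is 2 steps up the chain, i.e. position 2: Oscar.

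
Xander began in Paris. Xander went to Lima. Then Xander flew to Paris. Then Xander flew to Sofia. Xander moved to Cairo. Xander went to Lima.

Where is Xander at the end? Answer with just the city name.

Tracking Xander's location:
Start: Xander is in Paris.
After move 1: Paris -> Lima. Xander is in Lima.
After move 2: Lima -> Paris. Xander is in Paris.
After move 3: Paris -> Sofia. Xander is in Sofia.
After move 4: Sofia -> Cairo. Xander is in Cairo.
After move 5: Cairo -> Lima. Xander is in Lima.

Answer: Lima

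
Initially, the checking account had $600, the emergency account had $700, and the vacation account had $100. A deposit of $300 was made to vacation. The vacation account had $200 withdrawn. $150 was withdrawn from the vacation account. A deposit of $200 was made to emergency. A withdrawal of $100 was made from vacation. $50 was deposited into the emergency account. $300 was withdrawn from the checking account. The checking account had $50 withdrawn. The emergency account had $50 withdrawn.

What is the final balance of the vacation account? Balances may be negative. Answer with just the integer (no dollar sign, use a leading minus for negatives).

Answer: -50

Derivation:
Tracking account balances step by step:
Start: checking=600, emergency=700, vacation=100
Event 1 (deposit 300 to vacation): vacation: 100 + 300 = 400. Balances: checking=600, emergency=700, vacation=400
Event 2 (withdraw 200 from vacation): vacation: 400 - 200 = 200. Balances: checking=600, emergency=700, vacation=200
Event 3 (withdraw 150 from vacation): vacation: 200 - 150 = 50. Balances: checking=600, emergency=700, vacation=50
Event 4 (deposit 200 to emergency): emergency: 700 + 200 = 900. Balances: checking=600, emergency=900, vacation=50
Event 5 (withdraw 100 from vacation): vacation: 50 - 100 = -50. Balances: checking=600, emergency=900, vacation=-50
Event 6 (deposit 50 to emergency): emergency: 900 + 50 = 950. Balances: checking=600, emergency=950, vacation=-50
Event 7 (withdraw 300 from checking): checking: 600 - 300 = 300. Balances: checking=300, emergency=950, vacation=-50
Event 8 (withdraw 50 from checking): checking: 300 - 50 = 250. Balances: checking=250, emergency=950, vacation=-50
Event 9 (withdraw 50 from emergency): emergency: 950 - 50 = 900. Balances: checking=250, emergency=900, vacation=-50

Final balance of vacation: -50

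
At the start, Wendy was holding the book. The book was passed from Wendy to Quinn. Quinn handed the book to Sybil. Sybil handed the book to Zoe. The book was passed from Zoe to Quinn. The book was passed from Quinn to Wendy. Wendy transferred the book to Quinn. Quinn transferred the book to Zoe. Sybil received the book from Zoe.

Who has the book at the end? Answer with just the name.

Answer: Sybil

Derivation:
Tracking the book through each event:
Start: Wendy has the book.
After event 1: Quinn has the book.
After event 2: Sybil has the book.
After event 3: Zoe has the book.
After event 4: Quinn has the book.
After event 5: Wendy has the book.
After event 6: Quinn has the book.
After event 7: Zoe has the book.
After event 8: Sybil has the book.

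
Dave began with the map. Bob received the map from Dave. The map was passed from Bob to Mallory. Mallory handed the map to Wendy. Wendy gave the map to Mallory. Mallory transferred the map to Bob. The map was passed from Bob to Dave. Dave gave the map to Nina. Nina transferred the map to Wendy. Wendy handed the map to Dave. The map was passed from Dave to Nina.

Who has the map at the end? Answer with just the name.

Answer: Nina

Derivation:
Tracking the map through each event:
Start: Dave has the map.
After event 1: Bob has the map.
After event 2: Mallory has the map.
After event 3: Wendy has the map.
After event 4: Mallory has the map.
After event 5: Bob has the map.
After event 6: Dave has the map.
After event 7: Nina has the map.
After event 8: Wendy has the map.
After event 9: Dave has the map.
After event 10: Nina has the map.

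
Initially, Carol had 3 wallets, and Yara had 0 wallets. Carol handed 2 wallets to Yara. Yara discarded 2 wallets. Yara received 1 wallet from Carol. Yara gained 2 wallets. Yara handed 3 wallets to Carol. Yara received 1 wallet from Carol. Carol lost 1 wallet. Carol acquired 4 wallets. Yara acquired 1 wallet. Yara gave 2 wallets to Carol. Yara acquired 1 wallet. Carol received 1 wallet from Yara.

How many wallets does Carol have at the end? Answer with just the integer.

Answer: 8

Derivation:
Tracking counts step by step:
Start: Carol=3, Yara=0
Event 1 (Carol -> Yara, 2): Carol: 3 -> 1, Yara: 0 -> 2. State: Carol=1, Yara=2
Event 2 (Yara -2): Yara: 2 -> 0. State: Carol=1, Yara=0
Event 3 (Carol -> Yara, 1): Carol: 1 -> 0, Yara: 0 -> 1. State: Carol=0, Yara=1
Event 4 (Yara +2): Yara: 1 -> 3. State: Carol=0, Yara=3
Event 5 (Yara -> Carol, 3): Yara: 3 -> 0, Carol: 0 -> 3. State: Carol=3, Yara=0
Event 6 (Carol -> Yara, 1): Carol: 3 -> 2, Yara: 0 -> 1. State: Carol=2, Yara=1
Event 7 (Carol -1): Carol: 2 -> 1. State: Carol=1, Yara=1
Event 8 (Carol +4): Carol: 1 -> 5. State: Carol=5, Yara=1
Event 9 (Yara +1): Yara: 1 -> 2. State: Carol=5, Yara=2
Event 10 (Yara -> Carol, 2): Yara: 2 -> 0, Carol: 5 -> 7. State: Carol=7, Yara=0
Event 11 (Yara +1): Yara: 0 -> 1. State: Carol=7, Yara=1
Event 12 (Yara -> Carol, 1): Yara: 1 -> 0, Carol: 7 -> 8. State: Carol=8, Yara=0

Carol's final count: 8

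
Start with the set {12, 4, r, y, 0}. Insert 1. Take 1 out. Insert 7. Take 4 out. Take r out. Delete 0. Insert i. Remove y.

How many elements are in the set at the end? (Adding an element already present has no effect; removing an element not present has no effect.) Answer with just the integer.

Tracking the set through each operation:
Start: {0, 12, 4, r, y}
Event 1 (add 1): added. Set: {0, 1, 12, 4, r, y}
Event 2 (remove 1): removed. Set: {0, 12, 4, r, y}
Event 3 (add 7): added. Set: {0, 12, 4, 7, r, y}
Event 4 (remove 4): removed. Set: {0, 12, 7, r, y}
Event 5 (remove r): removed. Set: {0, 12, 7, y}
Event 6 (remove 0): removed. Set: {12, 7, y}
Event 7 (add i): added. Set: {12, 7, i, y}
Event 8 (remove y): removed. Set: {12, 7, i}

Final set: {12, 7, i} (size 3)

Answer: 3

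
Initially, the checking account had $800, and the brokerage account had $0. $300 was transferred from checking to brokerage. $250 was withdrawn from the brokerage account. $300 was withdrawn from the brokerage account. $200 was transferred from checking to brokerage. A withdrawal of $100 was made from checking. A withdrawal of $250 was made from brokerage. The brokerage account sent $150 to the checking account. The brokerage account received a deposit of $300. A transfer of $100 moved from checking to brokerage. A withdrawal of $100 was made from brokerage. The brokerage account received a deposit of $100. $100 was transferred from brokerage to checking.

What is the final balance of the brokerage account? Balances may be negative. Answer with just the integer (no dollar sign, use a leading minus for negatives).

Tracking account balances step by step:
Start: checking=800, brokerage=0
Event 1 (transfer 300 checking -> brokerage): checking: 800 - 300 = 500, brokerage: 0 + 300 = 300. Balances: checking=500, brokerage=300
Event 2 (withdraw 250 from brokerage): brokerage: 300 - 250 = 50. Balances: checking=500, brokerage=50
Event 3 (withdraw 300 from brokerage): brokerage: 50 - 300 = -250. Balances: checking=500, brokerage=-250
Event 4 (transfer 200 checking -> brokerage): checking: 500 - 200 = 300, brokerage: -250 + 200 = -50. Balances: checking=300, brokerage=-50
Event 5 (withdraw 100 from checking): checking: 300 - 100 = 200. Balances: checking=200, brokerage=-50
Event 6 (withdraw 250 from brokerage): brokerage: -50 - 250 = -300. Balances: checking=200, brokerage=-300
Event 7 (transfer 150 brokerage -> checking): brokerage: -300 - 150 = -450, checking: 200 + 150 = 350. Balances: checking=350, brokerage=-450
Event 8 (deposit 300 to brokerage): brokerage: -450 + 300 = -150. Balances: checking=350, brokerage=-150
Event 9 (transfer 100 checking -> brokerage): checking: 350 - 100 = 250, brokerage: -150 + 100 = -50. Balances: checking=250, brokerage=-50
Event 10 (withdraw 100 from brokerage): brokerage: -50 - 100 = -150. Balances: checking=250, brokerage=-150
Event 11 (deposit 100 to brokerage): brokerage: -150 + 100 = -50. Balances: checking=250, brokerage=-50
Event 12 (transfer 100 brokerage -> checking): brokerage: -50 - 100 = -150, checking: 250 + 100 = 350. Balances: checking=350, brokerage=-150

Final balance of brokerage: -150

Answer: -150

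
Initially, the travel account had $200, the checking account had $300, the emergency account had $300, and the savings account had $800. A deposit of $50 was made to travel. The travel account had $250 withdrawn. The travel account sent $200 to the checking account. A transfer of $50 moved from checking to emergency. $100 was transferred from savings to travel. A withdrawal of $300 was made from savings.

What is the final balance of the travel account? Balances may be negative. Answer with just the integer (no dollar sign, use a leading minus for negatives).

Tracking account balances step by step:
Start: travel=200, checking=300, emergency=300, savings=800
Event 1 (deposit 50 to travel): travel: 200 + 50 = 250. Balances: travel=250, checking=300, emergency=300, savings=800
Event 2 (withdraw 250 from travel): travel: 250 - 250 = 0. Balances: travel=0, checking=300, emergency=300, savings=800
Event 3 (transfer 200 travel -> checking): travel: 0 - 200 = -200, checking: 300 + 200 = 500. Balances: travel=-200, checking=500, emergency=300, savings=800
Event 4 (transfer 50 checking -> emergency): checking: 500 - 50 = 450, emergency: 300 + 50 = 350. Balances: travel=-200, checking=450, emergency=350, savings=800
Event 5 (transfer 100 savings -> travel): savings: 800 - 100 = 700, travel: -200 + 100 = -100. Balances: travel=-100, checking=450, emergency=350, savings=700
Event 6 (withdraw 300 from savings): savings: 700 - 300 = 400. Balances: travel=-100, checking=450, emergency=350, savings=400

Final balance of travel: -100

Answer: -100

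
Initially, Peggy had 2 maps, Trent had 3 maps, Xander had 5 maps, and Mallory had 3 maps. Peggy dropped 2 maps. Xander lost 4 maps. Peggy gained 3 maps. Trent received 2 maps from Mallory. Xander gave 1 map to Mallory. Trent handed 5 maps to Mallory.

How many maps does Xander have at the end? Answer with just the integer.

Tracking counts step by step:
Start: Peggy=2, Trent=3, Xander=5, Mallory=3
Event 1 (Peggy -2): Peggy: 2 -> 0. State: Peggy=0, Trent=3, Xander=5, Mallory=3
Event 2 (Xander -4): Xander: 5 -> 1. State: Peggy=0, Trent=3, Xander=1, Mallory=3
Event 3 (Peggy +3): Peggy: 0 -> 3. State: Peggy=3, Trent=3, Xander=1, Mallory=3
Event 4 (Mallory -> Trent, 2): Mallory: 3 -> 1, Trent: 3 -> 5. State: Peggy=3, Trent=5, Xander=1, Mallory=1
Event 5 (Xander -> Mallory, 1): Xander: 1 -> 0, Mallory: 1 -> 2. State: Peggy=3, Trent=5, Xander=0, Mallory=2
Event 6 (Trent -> Mallory, 5): Trent: 5 -> 0, Mallory: 2 -> 7. State: Peggy=3, Trent=0, Xander=0, Mallory=7

Xander's final count: 0

Answer: 0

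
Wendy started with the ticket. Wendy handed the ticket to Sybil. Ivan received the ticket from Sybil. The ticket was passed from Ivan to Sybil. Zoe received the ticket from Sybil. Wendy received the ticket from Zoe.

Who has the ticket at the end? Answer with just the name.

Tracking the ticket through each event:
Start: Wendy has the ticket.
After event 1: Sybil has the ticket.
After event 2: Ivan has the ticket.
After event 3: Sybil has the ticket.
After event 4: Zoe has the ticket.
After event 5: Wendy has the ticket.

Answer: Wendy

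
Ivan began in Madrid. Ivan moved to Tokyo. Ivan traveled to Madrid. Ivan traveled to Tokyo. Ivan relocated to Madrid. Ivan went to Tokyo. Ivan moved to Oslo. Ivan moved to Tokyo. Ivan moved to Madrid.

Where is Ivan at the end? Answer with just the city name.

Tracking Ivan's location:
Start: Ivan is in Madrid.
After move 1: Madrid -> Tokyo. Ivan is in Tokyo.
After move 2: Tokyo -> Madrid. Ivan is in Madrid.
After move 3: Madrid -> Tokyo. Ivan is in Tokyo.
After move 4: Tokyo -> Madrid. Ivan is in Madrid.
After move 5: Madrid -> Tokyo. Ivan is in Tokyo.
After move 6: Tokyo -> Oslo. Ivan is in Oslo.
After move 7: Oslo -> Tokyo. Ivan is in Tokyo.
After move 8: Tokyo -> Madrid. Ivan is in Madrid.

Answer: Madrid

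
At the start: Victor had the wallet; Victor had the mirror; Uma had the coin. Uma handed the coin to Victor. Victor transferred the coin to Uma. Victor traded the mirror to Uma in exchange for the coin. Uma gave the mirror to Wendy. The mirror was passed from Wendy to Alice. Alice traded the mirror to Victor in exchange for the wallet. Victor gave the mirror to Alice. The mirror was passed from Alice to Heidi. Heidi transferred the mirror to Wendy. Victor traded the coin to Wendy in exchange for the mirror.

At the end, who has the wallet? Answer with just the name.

Answer: Alice

Derivation:
Tracking all object holders:
Start: wallet:Victor, mirror:Victor, coin:Uma
Event 1 (give coin: Uma -> Victor). State: wallet:Victor, mirror:Victor, coin:Victor
Event 2 (give coin: Victor -> Uma). State: wallet:Victor, mirror:Victor, coin:Uma
Event 3 (swap mirror<->coin: now mirror:Uma, coin:Victor). State: wallet:Victor, mirror:Uma, coin:Victor
Event 4 (give mirror: Uma -> Wendy). State: wallet:Victor, mirror:Wendy, coin:Victor
Event 5 (give mirror: Wendy -> Alice). State: wallet:Victor, mirror:Alice, coin:Victor
Event 6 (swap mirror<->wallet: now mirror:Victor, wallet:Alice). State: wallet:Alice, mirror:Victor, coin:Victor
Event 7 (give mirror: Victor -> Alice). State: wallet:Alice, mirror:Alice, coin:Victor
Event 8 (give mirror: Alice -> Heidi). State: wallet:Alice, mirror:Heidi, coin:Victor
Event 9 (give mirror: Heidi -> Wendy). State: wallet:Alice, mirror:Wendy, coin:Victor
Event 10 (swap coin<->mirror: now coin:Wendy, mirror:Victor). State: wallet:Alice, mirror:Victor, coin:Wendy

Final state: wallet:Alice, mirror:Victor, coin:Wendy
The wallet is held by Alice.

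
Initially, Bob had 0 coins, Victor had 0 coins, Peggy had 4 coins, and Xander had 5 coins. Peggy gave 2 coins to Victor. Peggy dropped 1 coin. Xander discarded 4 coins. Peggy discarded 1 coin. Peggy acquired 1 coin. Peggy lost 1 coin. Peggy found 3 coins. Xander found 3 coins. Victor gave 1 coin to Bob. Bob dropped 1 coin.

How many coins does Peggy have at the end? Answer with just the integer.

Answer: 3

Derivation:
Tracking counts step by step:
Start: Bob=0, Victor=0, Peggy=4, Xander=5
Event 1 (Peggy -> Victor, 2): Peggy: 4 -> 2, Victor: 0 -> 2. State: Bob=0, Victor=2, Peggy=2, Xander=5
Event 2 (Peggy -1): Peggy: 2 -> 1. State: Bob=0, Victor=2, Peggy=1, Xander=5
Event 3 (Xander -4): Xander: 5 -> 1. State: Bob=0, Victor=2, Peggy=1, Xander=1
Event 4 (Peggy -1): Peggy: 1 -> 0. State: Bob=0, Victor=2, Peggy=0, Xander=1
Event 5 (Peggy +1): Peggy: 0 -> 1. State: Bob=0, Victor=2, Peggy=1, Xander=1
Event 6 (Peggy -1): Peggy: 1 -> 0. State: Bob=0, Victor=2, Peggy=0, Xander=1
Event 7 (Peggy +3): Peggy: 0 -> 3. State: Bob=0, Victor=2, Peggy=3, Xander=1
Event 8 (Xander +3): Xander: 1 -> 4. State: Bob=0, Victor=2, Peggy=3, Xander=4
Event 9 (Victor -> Bob, 1): Victor: 2 -> 1, Bob: 0 -> 1. State: Bob=1, Victor=1, Peggy=3, Xander=4
Event 10 (Bob -1): Bob: 1 -> 0. State: Bob=0, Victor=1, Peggy=3, Xander=4

Peggy's final count: 3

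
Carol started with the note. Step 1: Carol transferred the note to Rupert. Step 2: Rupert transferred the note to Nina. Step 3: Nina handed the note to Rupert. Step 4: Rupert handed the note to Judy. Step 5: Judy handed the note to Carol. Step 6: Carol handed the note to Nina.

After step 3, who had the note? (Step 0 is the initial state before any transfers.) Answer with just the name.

Answer: Rupert

Derivation:
Tracking the note holder through step 3:
After step 0 (start): Carol
After step 1: Rupert
After step 2: Nina
After step 3: Rupert

At step 3, the holder is Rupert.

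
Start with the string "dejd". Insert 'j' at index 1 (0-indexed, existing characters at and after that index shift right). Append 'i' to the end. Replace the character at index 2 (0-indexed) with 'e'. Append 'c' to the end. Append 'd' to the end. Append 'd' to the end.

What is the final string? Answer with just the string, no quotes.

Answer: djejdicdd

Derivation:
Applying each edit step by step:
Start: "dejd"
Op 1 (insert 'j' at idx 1): "dejd" -> "djejd"
Op 2 (append 'i'): "djejd" -> "djejdi"
Op 3 (replace idx 2: 'e' -> 'e'): "djejdi" -> "djejdi"
Op 4 (append 'c'): "djejdi" -> "djejdic"
Op 5 (append 'd'): "djejdic" -> "djejdicd"
Op 6 (append 'd'): "djejdicd" -> "djejdicdd"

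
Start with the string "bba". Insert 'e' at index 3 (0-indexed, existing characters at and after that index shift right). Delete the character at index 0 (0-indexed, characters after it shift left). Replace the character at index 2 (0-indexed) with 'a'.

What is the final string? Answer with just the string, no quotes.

Answer: baa

Derivation:
Applying each edit step by step:
Start: "bba"
Op 1 (insert 'e' at idx 3): "bba" -> "bbae"
Op 2 (delete idx 0 = 'b'): "bbae" -> "bae"
Op 3 (replace idx 2: 'e' -> 'a'): "bae" -> "baa"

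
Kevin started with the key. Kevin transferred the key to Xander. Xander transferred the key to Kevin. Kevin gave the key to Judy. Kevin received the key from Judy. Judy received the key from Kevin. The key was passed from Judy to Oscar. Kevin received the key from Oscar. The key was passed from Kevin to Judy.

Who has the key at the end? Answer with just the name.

Tracking the key through each event:
Start: Kevin has the key.
After event 1: Xander has the key.
After event 2: Kevin has the key.
After event 3: Judy has the key.
After event 4: Kevin has the key.
After event 5: Judy has the key.
After event 6: Oscar has the key.
After event 7: Kevin has the key.
After event 8: Judy has the key.

Answer: Judy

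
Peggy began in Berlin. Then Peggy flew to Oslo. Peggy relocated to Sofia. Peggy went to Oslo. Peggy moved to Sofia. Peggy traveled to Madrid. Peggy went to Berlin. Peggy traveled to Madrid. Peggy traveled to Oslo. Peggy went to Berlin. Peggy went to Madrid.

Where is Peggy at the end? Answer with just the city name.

Tracking Peggy's location:
Start: Peggy is in Berlin.
After move 1: Berlin -> Oslo. Peggy is in Oslo.
After move 2: Oslo -> Sofia. Peggy is in Sofia.
After move 3: Sofia -> Oslo. Peggy is in Oslo.
After move 4: Oslo -> Sofia. Peggy is in Sofia.
After move 5: Sofia -> Madrid. Peggy is in Madrid.
After move 6: Madrid -> Berlin. Peggy is in Berlin.
After move 7: Berlin -> Madrid. Peggy is in Madrid.
After move 8: Madrid -> Oslo. Peggy is in Oslo.
After move 9: Oslo -> Berlin. Peggy is in Berlin.
After move 10: Berlin -> Madrid. Peggy is in Madrid.

Answer: Madrid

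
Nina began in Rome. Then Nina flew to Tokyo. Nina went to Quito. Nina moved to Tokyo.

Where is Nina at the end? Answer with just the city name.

Tracking Nina's location:
Start: Nina is in Rome.
After move 1: Rome -> Tokyo. Nina is in Tokyo.
After move 2: Tokyo -> Quito. Nina is in Quito.
After move 3: Quito -> Tokyo. Nina is in Tokyo.

Answer: Tokyo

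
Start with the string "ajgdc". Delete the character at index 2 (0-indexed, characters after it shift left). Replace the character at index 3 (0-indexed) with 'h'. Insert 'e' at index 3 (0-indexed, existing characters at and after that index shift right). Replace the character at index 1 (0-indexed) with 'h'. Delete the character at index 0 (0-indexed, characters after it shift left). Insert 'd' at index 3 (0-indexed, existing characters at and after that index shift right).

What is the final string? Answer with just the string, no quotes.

Answer: hdedh

Derivation:
Applying each edit step by step:
Start: "ajgdc"
Op 1 (delete idx 2 = 'g'): "ajgdc" -> "ajdc"
Op 2 (replace idx 3: 'c' -> 'h'): "ajdc" -> "ajdh"
Op 3 (insert 'e' at idx 3): "ajdh" -> "ajdeh"
Op 4 (replace idx 1: 'j' -> 'h'): "ajdeh" -> "ahdeh"
Op 5 (delete idx 0 = 'a'): "ahdeh" -> "hdeh"
Op 6 (insert 'd' at idx 3): "hdeh" -> "hdedh"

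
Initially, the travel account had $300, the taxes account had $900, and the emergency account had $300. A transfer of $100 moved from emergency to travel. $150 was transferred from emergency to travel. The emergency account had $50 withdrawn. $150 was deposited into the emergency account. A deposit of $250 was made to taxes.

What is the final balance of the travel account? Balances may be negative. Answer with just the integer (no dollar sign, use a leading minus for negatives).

Tracking account balances step by step:
Start: travel=300, taxes=900, emergency=300
Event 1 (transfer 100 emergency -> travel): emergency: 300 - 100 = 200, travel: 300 + 100 = 400. Balances: travel=400, taxes=900, emergency=200
Event 2 (transfer 150 emergency -> travel): emergency: 200 - 150 = 50, travel: 400 + 150 = 550. Balances: travel=550, taxes=900, emergency=50
Event 3 (withdraw 50 from emergency): emergency: 50 - 50 = 0. Balances: travel=550, taxes=900, emergency=0
Event 4 (deposit 150 to emergency): emergency: 0 + 150 = 150. Balances: travel=550, taxes=900, emergency=150
Event 5 (deposit 250 to taxes): taxes: 900 + 250 = 1150. Balances: travel=550, taxes=1150, emergency=150

Final balance of travel: 550

Answer: 550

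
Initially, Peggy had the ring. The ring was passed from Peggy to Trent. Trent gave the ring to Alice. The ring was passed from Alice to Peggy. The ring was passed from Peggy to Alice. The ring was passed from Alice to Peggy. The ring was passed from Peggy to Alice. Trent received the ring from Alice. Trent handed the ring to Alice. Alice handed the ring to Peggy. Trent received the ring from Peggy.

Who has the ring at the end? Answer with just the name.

Tracking the ring through each event:
Start: Peggy has the ring.
After event 1: Trent has the ring.
After event 2: Alice has the ring.
After event 3: Peggy has the ring.
After event 4: Alice has the ring.
After event 5: Peggy has the ring.
After event 6: Alice has the ring.
After event 7: Trent has the ring.
After event 8: Alice has the ring.
After event 9: Peggy has the ring.
After event 10: Trent has the ring.

Answer: Trent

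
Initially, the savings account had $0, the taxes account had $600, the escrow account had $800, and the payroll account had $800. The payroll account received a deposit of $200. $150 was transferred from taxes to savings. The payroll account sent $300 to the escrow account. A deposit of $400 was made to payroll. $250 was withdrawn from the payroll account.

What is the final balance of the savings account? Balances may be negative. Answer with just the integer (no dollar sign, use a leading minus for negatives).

Tracking account balances step by step:
Start: savings=0, taxes=600, escrow=800, payroll=800
Event 1 (deposit 200 to payroll): payroll: 800 + 200 = 1000. Balances: savings=0, taxes=600, escrow=800, payroll=1000
Event 2 (transfer 150 taxes -> savings): taxes: 600 - 150 = 450, savings: 0 + 150 = 150. Balances: savings=150, taxes=450, escrow=800, payroll=1000
Event 3 (transfer 300 payroll -> escrow): payroll: 1000 - 300 = 700, escrow: 800 + 300 = 1100. Balances: savings=150, taxes=450, escrow=1100, payroll=700
Event 4 (deposit 400 to payroll): payroll: 700 + 400 = 1100. Balances: savings=150, taxes=450, escrow=1100, payroll=1100
Event 5 (withdraw 250 from payroll): payroll: 1100 - 250 = 850. Balances: savings=150, taxes=450, escrow=1100, payroll=850

Final balance of savings: 150

Answer: 150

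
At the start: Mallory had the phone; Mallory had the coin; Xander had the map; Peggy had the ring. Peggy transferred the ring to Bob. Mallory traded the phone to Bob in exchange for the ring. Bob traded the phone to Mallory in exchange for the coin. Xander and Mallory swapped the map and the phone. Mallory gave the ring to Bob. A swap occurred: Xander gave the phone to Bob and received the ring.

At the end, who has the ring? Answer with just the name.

Answer: Xander

Derivation:
Tracking all object holders:
Start: phone:Mallory, coin:Mallory, map:Xander, ring:Peggy
Event 1 (give ring: Peggy -> Bob). State: phone:Mallory, coin:Mallory, map:Xander, ring:Bob
Event 2 (swap phone<->ring: now phone:Bob, ring:Mallory). State: phone:Bob, coin:Mallory, map:Xander, ring:Mallory
Event 3 (swap phone<->coin: now phone:Mallory, coin:Bob). State: phone:Mallory, coin:Bob, map:Xander, ring:Mallory
Event 4 (swap map<->phone: now map:Mallory, phone:Xander). State: phone:Xander, coin:Bob, map:Mallory, ring:Mallory
Event 5 (give ring: Mallory -> Bob). State: phone:Xander, coin:Bob, map:Mallory, ring:Bob
Event 6 (swap phone<->ring: now phone:Bob, ring:Xander). State: phone:Bob, coin:Bob, map:Mallory, ring:Xander

Final state: phone:Bob, coin:Bob, map:Mallory, ring:Xander
The ring is held by Xander.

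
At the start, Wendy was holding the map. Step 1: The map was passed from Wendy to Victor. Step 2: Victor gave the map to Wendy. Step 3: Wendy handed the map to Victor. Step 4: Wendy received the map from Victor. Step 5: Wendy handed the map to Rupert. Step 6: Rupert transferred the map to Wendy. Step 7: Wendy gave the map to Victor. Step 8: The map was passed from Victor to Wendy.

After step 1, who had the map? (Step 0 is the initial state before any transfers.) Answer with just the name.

Answer: Victor

Derivation:
Tracking the map holder through step 1:
After step 0 (start): Wendy
After step 1: Victor

At step 1, the holder is Victor.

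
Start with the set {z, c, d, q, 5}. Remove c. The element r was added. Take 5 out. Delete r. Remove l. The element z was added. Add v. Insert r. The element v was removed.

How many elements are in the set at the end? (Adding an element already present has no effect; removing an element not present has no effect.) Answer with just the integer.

Tracking the set through each operation:
Start: {5, c, d, q, z}
Event 1 (remove c): removed. Set: {5, d, q, z}
Event 2 (add r): added. Set: {5, d, q, r, z}
Event 3 (remove 5): removed. Set: {d, q, r, z}
Event 4 (remove r): removed. Set: {d, q, z}
Event 5 (remove l): not present, no change. Set: {d, q, z}
Event 6 (add z): already present, no change. Set: {d, q, z}
Event 7 (add v): added. Set: {d, q, v, z}
Event 8 (add r): added. Set: {d, q, r, v, z}
Event 9 (remove v): removed. Set: {d, q, r, z}

Final set: {d, q, r, z} (size 4)

Answer: 4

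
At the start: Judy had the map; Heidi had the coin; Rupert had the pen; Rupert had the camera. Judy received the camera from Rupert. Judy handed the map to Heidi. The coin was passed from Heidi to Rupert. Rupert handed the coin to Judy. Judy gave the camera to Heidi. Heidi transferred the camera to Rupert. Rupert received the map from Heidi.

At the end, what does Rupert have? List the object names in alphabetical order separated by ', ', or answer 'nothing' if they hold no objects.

Tracking all object holders:
Start: map:Judy, coin:Heidi, pen:Rupert, camera:Rupert
Event 1 (give camera: Rupert -> Judy). State: map:Judy, coin:Heidi, pen:Rupert, camera:Judy
Event 2 (give map: Judy -> Heidi). State: map:Heidi, coin:Heidi, pen:Rupert, camera:Judy
Event 3 (give coin: Heidi -> Rupert). State: map:Heidi, coin:Rupert, pen:Rupert, camera:Judy
Event 4 (give coin: Rupert -> Judy). State: map:Heidi, coin:Judy, pen:Rupert, camera:Judy
Event 5 (give camera: Judy -> Heidi). State: map:Heidi, coin:Judy, pen:Rupert, camera:Heidi
Event 6 (give camera: Heidi -> Rupert). State: map:Heidi, coin:Judy, pen:Rupert, camera:Rupert
Event 7 (give map: Heidi -> Rupert). State: map:Rupert, coin:Judy, pen:Rupert, camera:Rupert

Final state: map:Rupert, coin:Judy, pen:Rupert, camera:Rupert
Rupert holds: camera, map, pen.

Answer: camera, map, pen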